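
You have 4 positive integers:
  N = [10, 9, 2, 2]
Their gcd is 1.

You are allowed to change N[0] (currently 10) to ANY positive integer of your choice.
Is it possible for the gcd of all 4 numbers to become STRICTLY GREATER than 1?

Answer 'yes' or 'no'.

Current gcd = 1
gcd of all OTHER numbers (without N[0]=10): gcd([9, 2, 2]) = 1
The new gcd after any change is gcd(1, new_value).
This can be at most 1.
Since 1 = old gcd 1, the gcd can only stay the same or decrease.

Answer: no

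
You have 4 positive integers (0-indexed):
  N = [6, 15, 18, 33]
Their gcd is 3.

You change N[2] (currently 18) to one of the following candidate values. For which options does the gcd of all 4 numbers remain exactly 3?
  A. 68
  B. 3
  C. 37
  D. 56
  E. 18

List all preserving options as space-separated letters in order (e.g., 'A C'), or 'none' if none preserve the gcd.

Answer: B E

Derivation:
Old gcd = 3; gcd of others (without N[2]) = 3
New gcd for candidate v: gcd(3, v). Preserves old gcd iff gcd(3, v) = 3.
  Option A: v=68, gcd(3,68)=1 -> changes
  Option B: v=3, gcd(3,3)=3 -> preserves
  Option C: v=37, gcd(3,37)=1 -> changes
  Option D: v=56, gcd(3,56)=1 -> changes
  Option E: v=18, gcd(3,18)=3 -> preserves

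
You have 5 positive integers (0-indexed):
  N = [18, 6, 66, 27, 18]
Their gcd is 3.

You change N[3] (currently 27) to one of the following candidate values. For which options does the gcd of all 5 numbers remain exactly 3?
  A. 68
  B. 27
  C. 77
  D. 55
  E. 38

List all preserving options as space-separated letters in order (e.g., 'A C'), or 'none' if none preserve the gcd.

Old gcd = 3; gcd of others (without N[3]) = 6
New gcd for candidate v: gcd(6, v). Preserves old gcd iff gcd(6, v) = 3.
  Option A: v=68, gcd(6,68)=2 -> changes
  Option B: v=27, gcd(6,27)=3 -> preserves
  Option C: v=77, gcd(6,77)=1 -> changes
  Option D: v=55, gcd(6,55)=1 -> changes
  Option E: v=38, gcd(6,38)=2 -> changes

Answer: B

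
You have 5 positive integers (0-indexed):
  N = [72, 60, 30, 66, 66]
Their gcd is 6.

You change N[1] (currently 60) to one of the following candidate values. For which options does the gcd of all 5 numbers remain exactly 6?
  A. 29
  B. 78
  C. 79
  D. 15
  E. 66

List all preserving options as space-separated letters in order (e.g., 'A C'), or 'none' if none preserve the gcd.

Old gcd = 6; gcd of others (without N[1]) = 6
New gcd for candidate v: gcd(6, v). Preserves old gcd iff gcd(6, v) = 6.
  Option A: v=29, gcd(6,29)=1 -> changes
  Option B: v=78, gcd(6,78)=6 -> preserves
  Option C: v=79, gcd(6,79)=1 -> changes
  Option D: v=15, gcd(6,15)=3 -> changes
  Option E: v=66, gcd(6,66)=6 -> preserves

Answer: B E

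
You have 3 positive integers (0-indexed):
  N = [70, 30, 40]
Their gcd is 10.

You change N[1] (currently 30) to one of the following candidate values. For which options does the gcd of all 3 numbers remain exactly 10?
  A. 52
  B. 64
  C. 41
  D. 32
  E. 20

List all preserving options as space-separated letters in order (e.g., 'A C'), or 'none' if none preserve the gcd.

Old gcd = 10; gcd of others (without N[1]) = 10
New gcd for candidate v: gcd(10, v). Preserves old gcd iff gcd(10, v) = 10.
  Option A: v=52, gcd(10,52)=2 -> changes
  Option B: v=64, gcd(10,64)=2 -> changes
  Option C: v=41, gcd(10,41)=1 -> changes
  Option D: v=32, gcd(10,32)=2 -> changes
  Option E: v=20, gcd(10,20)=10 -> preserves

Answer: E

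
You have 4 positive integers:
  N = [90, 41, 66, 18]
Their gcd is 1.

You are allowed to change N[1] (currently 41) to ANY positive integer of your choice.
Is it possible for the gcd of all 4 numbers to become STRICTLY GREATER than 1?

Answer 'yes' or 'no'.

Answer: yes

Derivation:
Current gcd = 1
gcd of all OTHER numbers (without N[1]=41): gcd([90, 66, 18]) = 6
The new gcd after any change is gcd(6, new_value).
This can be at most 6.
Since 6 > old gcd 1, the gcd CAN increase (e.g., set N[1] = 6).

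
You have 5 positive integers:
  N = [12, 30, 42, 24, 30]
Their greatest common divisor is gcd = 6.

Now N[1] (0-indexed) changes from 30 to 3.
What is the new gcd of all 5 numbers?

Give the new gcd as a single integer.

Numbers: [12, 30, 42, 24, 30], gcd = 6
Change: index 1, 30 -> 3
gcd of the OTHER numbers (without index 1): gcd([12, 42, 24, 30]) = 6
New gcd = gcd(g_others, new_val) = gcd(6, 3) = 3

Answer: 3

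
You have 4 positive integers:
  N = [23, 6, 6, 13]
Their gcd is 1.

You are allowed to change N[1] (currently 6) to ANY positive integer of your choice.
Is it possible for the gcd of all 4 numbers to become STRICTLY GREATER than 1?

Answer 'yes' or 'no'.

Answer: no

Derivation:
Current gcd = 1
gcd of all OTHER numbers (without N[1]=6): gcd([23, 6, 13]) = 1
The new gcd after any change is gcd(1, new_value).
This can be at most 1.
Since 1 = old gcd 1, the gcd can only stay the same or decrease.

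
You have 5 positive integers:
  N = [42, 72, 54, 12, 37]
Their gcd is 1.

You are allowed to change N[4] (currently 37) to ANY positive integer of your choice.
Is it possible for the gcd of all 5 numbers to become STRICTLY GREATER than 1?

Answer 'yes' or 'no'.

Answer: yes

Derivation:
Current gcd = 1
gcd of all OTHER numbers (without N[4]=37): gcd([42, 72, 54, 12]) = 6
The new gcd after any change is gcd(6, new_value).
This can be at most 6.
Since 6 > old gcd 1, the gcd CAN increase (e.g., set N[4] = 6).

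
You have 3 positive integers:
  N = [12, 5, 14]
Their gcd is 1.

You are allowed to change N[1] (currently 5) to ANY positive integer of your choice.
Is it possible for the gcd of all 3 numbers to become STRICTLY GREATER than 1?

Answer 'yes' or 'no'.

Answer: yes

Derivation:
Current gcd = 1
gcd of all OTHER numbers (without N[1]=5): gcd([12, 14]) = 2
The new gcd after any change is gcd(2, new_value).
This can be at most 2.
Since 2 > old gcd 1, the gcd CAN increase (e.g., set N[1] = 2).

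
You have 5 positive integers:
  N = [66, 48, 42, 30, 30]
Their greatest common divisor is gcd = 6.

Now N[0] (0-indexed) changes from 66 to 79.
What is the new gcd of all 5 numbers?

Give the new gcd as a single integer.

Numbers: [66, 48, 42, 30, 30], gcd = 6
Change: index 0, 66 -> 79
gcd of the OTHER numbers (without index 0): gcd([48, 42, 30, 30]) = 6
New gcd = gcd(g_others, new_val) = gcd(6, 79) = 1

Answer: 1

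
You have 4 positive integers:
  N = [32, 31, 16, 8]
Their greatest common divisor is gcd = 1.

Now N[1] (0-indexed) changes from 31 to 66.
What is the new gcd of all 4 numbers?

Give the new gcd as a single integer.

Numbers: [32, 31, 16, 8], gcd = 1
Change: index 1, 31 -> 66
gcd of the OTHER numbers (without index 1): gcd([32, 16, 8]) = 8
New gcd = gcd(g_others, new_val) = gcd(8, 66) = 2

Answer: 2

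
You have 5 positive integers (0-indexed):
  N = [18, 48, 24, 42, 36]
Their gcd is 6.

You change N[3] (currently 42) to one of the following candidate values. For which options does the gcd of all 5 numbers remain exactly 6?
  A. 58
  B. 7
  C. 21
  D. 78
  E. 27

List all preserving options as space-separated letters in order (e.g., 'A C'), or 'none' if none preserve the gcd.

Old gcd = 6; gcd of others (without N[3]) = 6
New gcd for candidate v: gcd(6, v). Preserves old gcd iff gcd(6, v) = 6.
  Option A: v=58, gcd(6,58)=2 -> changes
  Option B: v=7, gcd(6,7)=1 -> changes
  Option C: v=21, gcd(6,21)=3 -> changes
  Option D: v=78, gcd(6,78)=6 -> preserves
  Option E: v=27, gcd(6,27)=3 -> changes

Answer: D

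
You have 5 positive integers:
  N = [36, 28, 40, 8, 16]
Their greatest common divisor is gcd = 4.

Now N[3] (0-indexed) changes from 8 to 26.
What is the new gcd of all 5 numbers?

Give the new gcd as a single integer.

Numbers: [36, 28, 40, 8, 16], gcd = 4
Change: index 3, 8 -> 26
gcd of the OTHER numbers (without index 3): gcd([36, 28, 40, 16]) = 4
New gcd = gcd(g_others, new_val) = gcd(4, 26) = 2

Answer: 2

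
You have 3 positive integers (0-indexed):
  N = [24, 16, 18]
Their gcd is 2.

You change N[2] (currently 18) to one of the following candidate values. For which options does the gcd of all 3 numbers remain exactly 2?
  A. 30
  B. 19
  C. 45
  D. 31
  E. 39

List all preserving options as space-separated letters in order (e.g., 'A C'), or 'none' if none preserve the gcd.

Answer: A

Derivation:
Old gcd = 2; gcd of others (without N[2]) = 8
New gcd for candidate v: gcd(8, v). Preserves old gcd iff gcd(8, v) = 2.
  Option A: v=30, gcd(8,30)=2 -> preserves
  Option B: v=19, gcd(8,19)=1 -> changes
  Option C: v=45, gcd(8,45)=1 -> changes
  Option D: v=31, gcd(8,31)=1 -> changes
  Option E: v=39, gcd(8,39)=1 -> changes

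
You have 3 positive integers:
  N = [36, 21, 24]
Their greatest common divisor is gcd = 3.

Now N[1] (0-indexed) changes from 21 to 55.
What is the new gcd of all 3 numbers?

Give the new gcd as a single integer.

Answer: 1

Derivation:
Numbers: [36, 21, 24], gcd = 3
Change: index 1, 21 -> 55
gcd of the OTHER numbers (without index 1): gcd([36, 24]) = 12
New gcd = gcd(g_others, new_val) = gcd(12, 55) = 1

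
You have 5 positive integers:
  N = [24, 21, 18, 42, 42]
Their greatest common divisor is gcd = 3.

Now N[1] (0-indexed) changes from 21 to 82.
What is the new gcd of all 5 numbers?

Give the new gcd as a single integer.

Numbers: [24, 21, 18, 42, 42], gcd = 3
Change: index 1, 21 -> 82
gcd of the OTHER numbers (without index 1): gcd([24, 18, 42, 42]) = 6
New gcd = gcd(g_others, new_val) = gcd(6, 82) = 2

Answer: 2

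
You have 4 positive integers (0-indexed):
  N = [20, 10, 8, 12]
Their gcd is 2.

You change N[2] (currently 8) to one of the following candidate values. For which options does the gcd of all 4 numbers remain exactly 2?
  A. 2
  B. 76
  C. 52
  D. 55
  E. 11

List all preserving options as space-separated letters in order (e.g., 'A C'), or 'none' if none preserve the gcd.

Old gcd = 2; gcd of others (without N[2]) = 2
New gcd for candidate v: gcd(2, v). Preserves old gcd iff gcd(2, v) = 2.
  Option A: v=2, gcd(2,2)=2 -> preserves
  Option B: v=76, gcd(2,76)=2 -> preserves
  Option C: v=52, gcd(2,52)=2 -> preserves
  Option D: v=55, gcd(2,55)=1 -> changes
  Option E: v=11, gcd(2,11)=1 -> changes

Answer: A B C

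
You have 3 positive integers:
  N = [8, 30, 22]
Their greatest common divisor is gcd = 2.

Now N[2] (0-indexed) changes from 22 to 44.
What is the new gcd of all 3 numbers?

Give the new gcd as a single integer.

Numbers: [8, 30, 22], gcd = 2
Change: index 2, 22 -> 44
gcd of the OTHER numbers (without index 2): gcd([8, 30]) = 2
New gcd = gcd(g_others, new_val) = gcd(2, 44) = 2

Answer: 2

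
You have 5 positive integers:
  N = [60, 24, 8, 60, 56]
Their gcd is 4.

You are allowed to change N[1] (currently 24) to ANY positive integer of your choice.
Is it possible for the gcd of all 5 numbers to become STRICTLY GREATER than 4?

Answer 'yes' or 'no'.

Current gcd = 4
gcd of all OTHER numbers (without N[1]=24): gcd([60, 8, 60, 56]) = 4
The new gcd after any change is gcd(4, new_value).
This can be at most 4.
Since 4 = old gcd 4, the gcd can only stay the same or decrease.

Answer: no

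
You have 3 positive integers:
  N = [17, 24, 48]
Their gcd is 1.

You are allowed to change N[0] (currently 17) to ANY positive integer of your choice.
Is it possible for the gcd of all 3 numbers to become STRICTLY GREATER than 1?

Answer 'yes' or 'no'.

Current gcd = 1
gcd of all OTHER numbers (without N[0]=17): gcd([24, 48]) = 24
The new gcd after any change is gcd(24, new_value).
This can be at most 24.
Since 24 > old gcd 1, the gcd CAN increase (e.g., set N[0] = 24).

Answer: yes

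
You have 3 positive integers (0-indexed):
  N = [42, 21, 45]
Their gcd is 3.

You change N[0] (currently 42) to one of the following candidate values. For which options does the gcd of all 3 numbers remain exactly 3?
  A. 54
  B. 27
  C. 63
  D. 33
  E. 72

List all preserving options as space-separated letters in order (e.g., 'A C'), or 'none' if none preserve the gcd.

Old gcd = 3; gcd of others (without N[0]) = 3
New gcd for candidate v: gcd(3, v). Preserves old gcd iff gcd(3, v) = 3.
  Option A: v=54, gcd(3,54)=3 -> preserves
  Option B: v=27, gcd(3,27)=3 -> preserves
  Option C: v=63, gcd(3,63)=3 -> preserves
  Option D: v=33, gcd(3,33)=3 -> preserves
  Option E: v=72, gcd(3,72)=3 -> preserves

Answer: A B C D E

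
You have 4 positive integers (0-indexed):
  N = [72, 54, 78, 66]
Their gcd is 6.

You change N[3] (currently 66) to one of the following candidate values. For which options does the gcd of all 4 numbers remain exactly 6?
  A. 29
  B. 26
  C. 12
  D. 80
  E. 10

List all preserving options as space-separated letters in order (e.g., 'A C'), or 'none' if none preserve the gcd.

Answer: C

Derivation:
Old gcd = 6; gcd of others (without N[3]) = 6
New gcd for candidate v: gcd(6, v). Preserves old gcd iff gcd(6, v) = 6.
  Option A: v=29, gcd(6,29)=1 -> changes
  Option B: v=26, gcd(6,26)=2 -> changes
  Option C: v=12, gcd(6,12)=6 -> preserves
  Option D: v=80, gcd(6,80)=2 -> changes
  Option E: v=10, gcd(6,10)=2 -> changes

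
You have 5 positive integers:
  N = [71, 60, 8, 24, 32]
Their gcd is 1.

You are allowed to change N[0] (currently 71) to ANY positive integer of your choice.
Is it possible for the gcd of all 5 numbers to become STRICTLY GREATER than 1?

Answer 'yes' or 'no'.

Current gcd = 1
gcd of all OTHER numbers (without N[0]=71): gcd([60, 8, 24, 32]) = 4
The new gcd after any change is gcd(4, new_value).
This can be at most 4.
Since 4 > old gcd 1, the gcd CAN increase (e.g., set N[0] = 4).

Answer: yes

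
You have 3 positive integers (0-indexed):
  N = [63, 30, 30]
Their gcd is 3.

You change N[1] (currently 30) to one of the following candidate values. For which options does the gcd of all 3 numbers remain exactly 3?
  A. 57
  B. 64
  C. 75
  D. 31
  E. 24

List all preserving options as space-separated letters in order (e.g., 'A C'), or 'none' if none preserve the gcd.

Old gcd = 3; gcd of others (without N[1]) = 3
New gcd for candidate v: gcd(3, v). Preserves old gcd iff gcd(3, v) = 3.
  Option A: v=57, gcd(3,57)=3 -> preserves
  Option B: v=64, gcd(3,64)=1 -> changes
  Option C: v=75, gcd(3,75)=3 -> preserves
  Option D: v=31, gcd(3,31)=1 -> changes
  Option E: v=24, gcd(3,24)=3 -> preserves

Answer: A C E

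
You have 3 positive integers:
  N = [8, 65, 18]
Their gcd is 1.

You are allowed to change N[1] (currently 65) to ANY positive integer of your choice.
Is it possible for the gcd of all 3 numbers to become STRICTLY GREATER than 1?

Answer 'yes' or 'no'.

Current gcd = 1
gcd of all OTHER numbers (without N[1]=65): gcd([8, 18]) = 2
The new gcd after any change is gcd(2, new_value).
This can be at most 2.
Since 2 > old gcd 1, the gcd CAN increase (e.g., set N[1] = 2).

Answer: yes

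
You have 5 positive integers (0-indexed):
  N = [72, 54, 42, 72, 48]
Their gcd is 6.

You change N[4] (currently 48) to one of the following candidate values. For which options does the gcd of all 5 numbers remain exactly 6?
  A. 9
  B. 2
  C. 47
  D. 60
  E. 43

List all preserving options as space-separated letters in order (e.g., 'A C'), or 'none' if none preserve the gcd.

Answer: D

Derivation:
Old gcd = 6; gcd of others (without N[4]) = 6
New gcd for candidate v: gcd(6, v). Preserves old gcd iff gcd(6, v) = 6.
  Option A: v=9, gcd(6,9)=3 -> changes
  Option B: v=2, gcd(6,2)=2 -> changes
  Option C: v=47, gcd(6,47)=1 -> changes
  Option D: v=60, gcd(6,60)=6 -> preserves
  Option E: v=43, gcd(6,43)=1 -> changes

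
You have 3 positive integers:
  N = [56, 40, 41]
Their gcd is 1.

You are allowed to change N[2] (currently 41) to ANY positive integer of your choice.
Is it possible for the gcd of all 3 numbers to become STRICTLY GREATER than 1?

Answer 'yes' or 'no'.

Current gcd = 1
gcd of all OTHER numbers (without N[2]=41): gcd([56, 40]) = 8
The new gcd after any change is gcd(8, new_value).
This can be at most 8.
Since 8 > old gcd 1, the gcd CAN increase (e.g., set N[2] = 8).

Answer: yes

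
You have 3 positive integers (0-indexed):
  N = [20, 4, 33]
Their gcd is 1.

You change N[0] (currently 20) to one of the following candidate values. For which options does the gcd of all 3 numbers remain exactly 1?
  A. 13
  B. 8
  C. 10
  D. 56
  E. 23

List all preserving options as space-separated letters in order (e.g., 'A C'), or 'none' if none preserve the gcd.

Answer: A B C D E

Derivation:
Old gcd = 1; gcd of others (without N[0]) = 1
New gcd for candidate v: gcd(1, v). Preserves old gcd iff gcd(1, v) = 1.
  Option A: v=13, gcd(1,13)=1 -> preserves
  Option B: v=8, gcd(1,8)=1 -> preserves
  Option C: v=10, gcd(1,10)=1 -> preserves
  Option D: v=56, gcd(1,56)=1 -> preserves
  Option E: v=23, gcd(1,23)=1 -> preserves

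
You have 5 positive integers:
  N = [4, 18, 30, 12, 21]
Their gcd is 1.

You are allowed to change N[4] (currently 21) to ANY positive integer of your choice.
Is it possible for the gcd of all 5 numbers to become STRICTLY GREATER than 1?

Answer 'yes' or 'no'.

Answer: yes

Derivation:
Current gcd = 1
gcd of all OTHER numbers (without N[4]=21): gcd([4, 18, 30, 12]) = 2
The new gcd after any change is gcd(2, new_value).
This can be at most 2.
Since 2 > old gcd 1, the gcd CAN increase (e.g., set N[4] = 2).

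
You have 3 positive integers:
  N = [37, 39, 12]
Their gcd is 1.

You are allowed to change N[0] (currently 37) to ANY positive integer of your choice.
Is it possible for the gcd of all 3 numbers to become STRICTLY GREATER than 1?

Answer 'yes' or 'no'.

Answer: yes

Derivation:
Current gcd = 1
gcd of all OTHER numbers (without N[0]=37): gcd([39, 12]) = 3
The new gcd after any change is gcd(3, new_value).
This can be at most 3.
Since 3 > old gcd 1, the gcd CAN increase (e.g., set N[0] = 3).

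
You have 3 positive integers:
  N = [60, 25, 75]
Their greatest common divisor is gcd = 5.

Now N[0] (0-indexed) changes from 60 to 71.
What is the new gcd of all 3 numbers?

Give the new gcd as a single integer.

Numbers: [60, 25, 75], gcd = 5
Change: index 0, 60 -> 71
gcd of the OTHER numbers (without index 0): gcd([25, 75]) = 25
New gcd = gcd(g_others, new_val) = gcd(25, 71) = 1

Answer: 1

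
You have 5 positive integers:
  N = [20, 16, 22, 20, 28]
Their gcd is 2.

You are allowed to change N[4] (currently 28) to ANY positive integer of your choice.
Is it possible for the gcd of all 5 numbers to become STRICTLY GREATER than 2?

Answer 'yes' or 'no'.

Current gcd = 2
gcd of all OTHER numbers (without N[4]=28): gcd([20, 16, 22, 20]) = 2
The new gcd after any change is gcd(2, new_value).
This can be at most 2.
Since 2 = old gcd 2, the gcd can only stay the same or decrease.

Answer: no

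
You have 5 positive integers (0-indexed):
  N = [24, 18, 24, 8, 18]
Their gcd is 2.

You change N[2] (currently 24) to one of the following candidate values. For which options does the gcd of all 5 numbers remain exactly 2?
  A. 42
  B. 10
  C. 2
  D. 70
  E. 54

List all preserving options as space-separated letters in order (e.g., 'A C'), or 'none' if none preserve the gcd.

Old gcd = 2; gcd of others (without N[2]) = 2
New gcd for candidate v: gcd(2, v). Preserves old gcd iff gcd(2, v) = 2.
  Option A: v=42, gcd(2,42)=2 -> preserves
  Option B: v=10, gcd(2,10)=2 -> preserves
  Option C: v=2, gcd(2,2)=2 -> preserves
  Option D: v=70, gcd(2,70)=2 -> preserves
  Option E: v=54, gcd(2,54)=2 -> preserves

Answer: A B C D E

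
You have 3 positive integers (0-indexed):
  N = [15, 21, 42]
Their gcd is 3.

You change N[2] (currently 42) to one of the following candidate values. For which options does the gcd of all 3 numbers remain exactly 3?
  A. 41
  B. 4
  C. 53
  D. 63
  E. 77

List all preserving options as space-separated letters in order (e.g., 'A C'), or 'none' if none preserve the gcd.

Answer: D

Derivation:
Old gcd = 3; gcd of others (without N[2]) = 3
New gcd for candidate v: gcd(3, v). Preserves old gcd iff gcd(3, v) = 3.
  Option A: v=41, gcd(3,41)=1 -> changes
  Option B: v=4, gcd(3,4)=1 -> changes
  Option C: v=53, gcd(3,53)=1 -> changes
  Option D: v=63, gcd(3,63)=3 -> preserves
  Option E: v=77, gcd(3,77)=1 -> changes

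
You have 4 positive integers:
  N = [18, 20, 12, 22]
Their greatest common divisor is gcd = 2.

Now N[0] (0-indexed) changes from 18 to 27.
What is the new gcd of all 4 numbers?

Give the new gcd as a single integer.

Numbers: [18, 20, 12, 22], gcd = 2
Change: index 0, 18 -> 27
gcd of the OTHER numbers (without index 0): gcd([20, 12, 22]) = 2
New gcd = gcd(g_others, new_val) = gcd(2, 27) = 1

Answer: 1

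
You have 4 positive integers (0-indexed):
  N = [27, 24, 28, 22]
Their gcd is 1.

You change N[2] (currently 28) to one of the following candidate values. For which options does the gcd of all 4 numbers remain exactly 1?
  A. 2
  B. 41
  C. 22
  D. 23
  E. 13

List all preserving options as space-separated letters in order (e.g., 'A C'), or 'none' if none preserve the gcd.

Answer: A B C D E

Derivation:
Old gcd = 1; gcd of others (without N[2]) = 1
New gcd for candidate v: gcd(1, v). Preserves old gcd iff gcd(1, v) = 1.
  Option A: v=2, gcd(1,2)=1 -> preserves
  Option B: v=41, gcd(1,41)=1 -> preserves
  Option C: v=22, gcd(1,22)=1 -> preserves
  Option D: v=23, gcd(1,23)=1 -> preserves
  Option E: v=13, gcd(1,13)=1 -> preserves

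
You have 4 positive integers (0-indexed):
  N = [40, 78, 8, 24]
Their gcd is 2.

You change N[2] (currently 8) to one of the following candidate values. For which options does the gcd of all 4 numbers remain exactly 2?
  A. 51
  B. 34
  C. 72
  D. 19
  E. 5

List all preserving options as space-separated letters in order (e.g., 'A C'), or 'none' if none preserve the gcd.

Answer: B C

Derivation:
Old gcd = 2; gcd of others (without N[2]) = 2
New gcd for candidate v: gcd(2, v). Preserves old gcd iff gcd(2, v) = 2.
  Option A: v=51, gcd(2,51)=1 -> changes
  Option B: v=34, gcd(2,34)=2 -> preserves
  Option C: v=72, gcd(2,72)=2 -> preserves
  Option D: v=19, gcd(2,19)=1 -> changes
  Option E: v=5, gcd(2,5)=1 -> changes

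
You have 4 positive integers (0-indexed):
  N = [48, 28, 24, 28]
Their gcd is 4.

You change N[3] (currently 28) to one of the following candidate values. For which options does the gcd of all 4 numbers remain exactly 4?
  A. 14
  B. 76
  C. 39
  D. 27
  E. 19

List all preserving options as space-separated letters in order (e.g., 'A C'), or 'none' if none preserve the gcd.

Old gcd = 4; gcd of others (without N[3]) = 4
New gcd for candidate v: gcd(4, v). Preserves old gcd iff gcd(4, v) = 4.
  Option A: v=14, gcd(4,14)=2 -> changes
  Option B: v=76, gcd(4,76)=4 -> preserves
  Option C: v=39, gcd(4,39)=1 -> changes
  Option D: v=27, gcd(4,27)=1 -> changes
  Option E: v=19, gcd(4,19)=1 -> changes

Answer: B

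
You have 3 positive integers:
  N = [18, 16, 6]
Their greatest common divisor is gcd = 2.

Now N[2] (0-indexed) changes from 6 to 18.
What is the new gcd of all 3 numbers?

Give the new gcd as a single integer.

Numbers: [18, 16, 6], gcd = 2
Change: index 2, 6 -> 18
gcd of the OTHER numbers (without index 2): gcd([18, 16]) = 2
New gcd = gcd(g_others, new_val) = gcd(2, 18) = 2

Answer: 2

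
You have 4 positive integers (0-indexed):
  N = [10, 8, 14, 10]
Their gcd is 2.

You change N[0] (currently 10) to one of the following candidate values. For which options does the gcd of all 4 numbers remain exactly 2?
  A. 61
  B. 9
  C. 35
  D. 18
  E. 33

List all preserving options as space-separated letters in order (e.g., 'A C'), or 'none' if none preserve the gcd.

Old gcd = 2; gcd of others (without N[0]) = 2
New gcd for candidate v: gcd(2, v). Preserves old gcd iff gcd(2, v) = 2.
  Option A: v=61, gcd(2,61)=1 -> changes
  Option B: v=9, gcd(2,9)=1 -> changes
  Option C: v=35, gcd(2,35)=1 -> changes
  Option D: v=18, gcd(2,18)=2 -> preserves
  Option E: v=33, gcd(2,33)=1 -> changes

Answer: D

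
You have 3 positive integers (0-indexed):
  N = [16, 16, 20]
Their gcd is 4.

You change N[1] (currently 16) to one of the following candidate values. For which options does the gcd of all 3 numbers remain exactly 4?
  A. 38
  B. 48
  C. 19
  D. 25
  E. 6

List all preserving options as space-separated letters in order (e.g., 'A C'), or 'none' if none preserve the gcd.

Answer: B

Derivation:
Old gcd = 4; gcd of others (without N[1]) = 4
New gcd for candidate v: gcd(4, v). Preserves old gcd iff gcd(4, v) = 4.
  Option A: v=38, gcd(4,38)=2 -> changes
  Option B: v=48, gcd(4,48)=4 -> preserves
  Option C: v=19, gcd(4,19)=1 -> changes
  Option D: v=25, gcd(4,25)=1 -> changes
  Option E: v=6, gcd(4,6)=2 -> changes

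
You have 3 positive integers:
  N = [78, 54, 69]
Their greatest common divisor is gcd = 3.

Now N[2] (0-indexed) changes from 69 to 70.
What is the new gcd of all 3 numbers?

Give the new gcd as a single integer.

Numbers: [78, 54, 69], gcd = 3
Change: index 2, 69 -> 70
gcd of the OTHER numbers (without index 2): gcd([78, 54]) = 6
New gcd = gcd(g_others, new_val) = gcd(6, 70) = 2

Answer: 2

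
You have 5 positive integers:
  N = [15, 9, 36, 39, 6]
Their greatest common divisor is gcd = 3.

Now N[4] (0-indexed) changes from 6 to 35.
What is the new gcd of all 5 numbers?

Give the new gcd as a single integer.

Numbers: [15, 9, 36, 39, 6], gcd = 3
Change: index 4, 6 -> 35
gcd of the OTHER numbers (without index 4): gcd([15, 9, 36, 39]) = 3
New gcd = gcd(g_others, new_val) = gcd(3, 35) = 1

Answer: 1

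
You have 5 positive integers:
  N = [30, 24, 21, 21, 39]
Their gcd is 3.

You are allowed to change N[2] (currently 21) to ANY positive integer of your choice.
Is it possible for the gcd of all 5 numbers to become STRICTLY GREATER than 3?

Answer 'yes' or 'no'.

Answer: no

Derivation:
Current gcd = 3
gcd of all OTHER numbers (without N[2]=21): gcd([30, 24, 21, 39]) = 3
The new gcd after any change is gcd(3, new_value).
This can be at most 3.
Since 3 = old gcd 3, the gcd can only stay the same or decrease.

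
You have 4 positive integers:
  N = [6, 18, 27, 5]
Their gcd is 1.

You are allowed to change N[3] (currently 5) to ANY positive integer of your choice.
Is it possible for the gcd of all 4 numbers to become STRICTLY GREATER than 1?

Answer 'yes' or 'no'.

Current gcd = 1
gcd of all OTHER numbers (without N[3]=5): gcd([6, 18, 27]) = 3
The new gcd after any change is gcd(3, new_value).
This can be at most 3.
Since 3 > old gcd 1, the gcd CAN increase (e.g., set N[3] = 3).

Answer: yes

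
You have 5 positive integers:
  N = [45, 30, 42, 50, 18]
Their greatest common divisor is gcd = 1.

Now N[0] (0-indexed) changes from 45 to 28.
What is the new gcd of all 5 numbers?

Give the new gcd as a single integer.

Answer: 2

Derivation:
Numbers: [45, 30, 42, 50, 18], gcd = 1
Change: index 0, 45 -> 28
gcd of the OTHER numbers (without index 0): gcd([30, 42, 50, 18]) = 2
New gcd = gcd(g_others, new_val) = gcd(2, 28) = 2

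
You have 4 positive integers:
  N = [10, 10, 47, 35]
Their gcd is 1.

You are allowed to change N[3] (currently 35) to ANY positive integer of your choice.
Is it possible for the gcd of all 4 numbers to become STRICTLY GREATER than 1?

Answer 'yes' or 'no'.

Current gcd = 1
gcd of all OTHER numbers (without N[3]=35): gcd([10, 10, 47]) = 1
The new gcd after any change is gcd(1, new_value).
This can be at most 1.
Since 1 = old gcd 1, the gcd can only stay the same or decrease.

Answer: no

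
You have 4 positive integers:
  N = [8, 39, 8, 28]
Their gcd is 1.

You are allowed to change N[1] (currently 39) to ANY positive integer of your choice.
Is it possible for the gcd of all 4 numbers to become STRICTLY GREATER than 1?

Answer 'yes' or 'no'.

Answer: yes

Derivation:
Current gcd = 1
gcd of all OTHER numbers (without N[1]=39): gcd([8, 8, 28]) = 4
The new gcd after any change is gcd(4, new_value).
This can be at most 4.
Since 4 > old gcd 1, the gcd CAN increase (e.g., set N[1] = 4).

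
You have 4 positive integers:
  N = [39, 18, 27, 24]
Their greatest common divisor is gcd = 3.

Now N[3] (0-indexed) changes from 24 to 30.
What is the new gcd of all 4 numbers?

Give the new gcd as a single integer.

Numbers: [39, 18, 27, 24], gcd = 3
Change: index 3, 24 -> 30
gcd of the OTHER numbers (without index 3): gcd([39, 18, 27]) = 3
New gcd = gcd(g_others, new_val) = gcd(3, 30) = 3

Answer: 3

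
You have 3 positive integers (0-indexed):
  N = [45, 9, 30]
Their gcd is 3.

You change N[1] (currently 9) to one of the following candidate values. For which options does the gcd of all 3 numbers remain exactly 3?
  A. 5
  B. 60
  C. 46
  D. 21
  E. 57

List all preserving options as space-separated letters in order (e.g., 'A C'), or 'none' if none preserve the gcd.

Old gcd = 3; gcd of others (without N[1]) = 15
New gcd for candidate v: gcd(15, v). Preserves old gcd iff gcd(15, v) = 3.
  Option A: v=5, gcd(15,5)=5 -> changes
  Option B: v=60, gcd(15,60)=15 -> changes
  Option C: v=46, gcd(15,46)=1 -> changes
  Option D: v=21, gcd(15,21)=3 -> preserves
  Option E: v=57, gcd(15,57)=3 -> preserves

Answer: D E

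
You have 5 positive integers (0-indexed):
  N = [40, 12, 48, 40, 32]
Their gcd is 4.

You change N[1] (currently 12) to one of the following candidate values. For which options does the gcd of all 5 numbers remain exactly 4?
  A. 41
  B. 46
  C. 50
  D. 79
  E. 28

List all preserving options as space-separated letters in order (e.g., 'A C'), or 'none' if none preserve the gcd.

Answer: E

Derivation:
Old gcd = 4; gcd of others (without N[1]) = 8
New gcd for candidate v: gcd(8, v). Preserves old gcd iff gcd(8, v) = 4.
  Option A: v=41, gcd(8,41)=1 -> changes
  Option B: v=46, gcd(8,46)=2 -> changes
  Option C: v=50, gcd(8,50)=2 -> changes
  Option D: v=79, gcd(8,79)=1 -> changes
  Option E: v=28, gcd(8,28)=4 -> preserves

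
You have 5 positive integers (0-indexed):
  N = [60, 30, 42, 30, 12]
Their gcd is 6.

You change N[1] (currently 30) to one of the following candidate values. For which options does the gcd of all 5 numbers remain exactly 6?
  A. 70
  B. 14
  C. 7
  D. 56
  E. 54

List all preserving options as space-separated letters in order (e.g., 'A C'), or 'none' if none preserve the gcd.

Old gcd = 6; gcd of others (without N[1]) = 6
New gcd for candidate v: gcd(6, v). Preserves old gcd iff gcd(6, v) = 6.
  Option A: v=70, gcd(6,70)=2 -> changes
  Option B: v=14, gcd(6,14)=2 -> changes
  Option C: v=7, gcd(6,7)=1 -> changes
  Option D: v=56, gcd(6,56)=2 -> changes
  Option E: v=54, gcd(6,54)=6 -> preserves

Answer: E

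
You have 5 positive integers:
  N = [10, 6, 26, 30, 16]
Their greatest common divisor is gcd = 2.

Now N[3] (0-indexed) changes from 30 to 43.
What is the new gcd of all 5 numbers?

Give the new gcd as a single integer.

Numbers: [10, 6, 26, 30, 16], gcd = 2
Change: index 3, 30 -> 43
gcd of the OTHER numbers (without index 3): gcd([10, 6, 26, 16]) = 2
New gcd = gcd(g_others, new_val) = gcd(2, 43) = 1

Answer: 1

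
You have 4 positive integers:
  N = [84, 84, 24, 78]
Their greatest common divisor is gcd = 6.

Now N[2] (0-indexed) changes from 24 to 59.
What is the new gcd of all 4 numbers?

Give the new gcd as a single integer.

Answer: 1

Derivation:
Numbers: [84, 84, 24, 78], gcd = 6
Change: index 2, 24 -> 59
gcd of the OTHER numbers (without index 2): gcd([84, 84, 78]) = 6
New gcd = gcd(g_others, new_val) = gcd(6, 59) = 1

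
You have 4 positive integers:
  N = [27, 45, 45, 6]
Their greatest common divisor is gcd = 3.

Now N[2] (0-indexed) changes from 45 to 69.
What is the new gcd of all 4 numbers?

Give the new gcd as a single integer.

Answer: 3

Derivation:
Numbers: [27, 45, 45, 6], gcd = 3
Change: index 2, 45 -> 69
gcd of the OTHER numbers (without index 2): gcd([27, 45, 6]) = 3
New gcd = gcd(g_others, new_val) = gcd(3, 69) = 3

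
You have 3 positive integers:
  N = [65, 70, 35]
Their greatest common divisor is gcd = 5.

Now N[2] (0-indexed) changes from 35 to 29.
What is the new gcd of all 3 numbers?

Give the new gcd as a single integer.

Answer: 1

Derivation:
Numbers: [65, 70, 35], gcd = 5
Change: index 2, 35 -> 29
gcd of the OTHER numbers (without index 2): gcd([65, 70]) = 5
New gcd = gcd(g_others, new_val) = gcd(5, 29) = 1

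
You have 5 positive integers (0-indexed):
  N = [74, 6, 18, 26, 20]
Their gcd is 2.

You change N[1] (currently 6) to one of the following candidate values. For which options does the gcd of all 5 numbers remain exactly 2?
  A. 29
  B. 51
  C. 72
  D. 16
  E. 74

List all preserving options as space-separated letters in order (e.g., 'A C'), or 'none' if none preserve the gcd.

Old gcd = 2; gcd of others (without N[1]) = 2
New gcd for candidate v: gcd(2, v). Preserves old gcd iff gcd(2, v) = 2.
  Option A: v=29, gcd(2,29)=1 -> changes
  Option B: v=51, gcd(2,51)=1 -> changes
  Option C: v=72, gcd(2,72)=2 -> preserves
  Option D: v=16, gcd(2,16)=2 -> preserves
  Option E: v=74, gcd(2,74)=2 -> preserves

Answer: C D E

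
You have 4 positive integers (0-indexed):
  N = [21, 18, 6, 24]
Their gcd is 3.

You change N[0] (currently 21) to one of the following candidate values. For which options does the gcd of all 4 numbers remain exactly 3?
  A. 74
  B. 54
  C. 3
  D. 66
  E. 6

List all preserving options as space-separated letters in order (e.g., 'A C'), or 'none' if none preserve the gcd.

Answer: C

Derivation:
Old gcd = 3; gcd of others (without N[0]) = 6
New gcd for candidate v: gcd(6, v). Preserves old gcd iff gcd(6, v) = 3.
  Option A: v=74, gcd(6,74)=2 -> changes
  Option B: v=54, gcd(6,54)=6 -> changes
  Option C: v=3, gcd(6,3)=3 -> preserves
  Option D: v=66, gcd(6,66)=6 -> changes
  Option E: v=6, gcd(6,6)=6 -> changes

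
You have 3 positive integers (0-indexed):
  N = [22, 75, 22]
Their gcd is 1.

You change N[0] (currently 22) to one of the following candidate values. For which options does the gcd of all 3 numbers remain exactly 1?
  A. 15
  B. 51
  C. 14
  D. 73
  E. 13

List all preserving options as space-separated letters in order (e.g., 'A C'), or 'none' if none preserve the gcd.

Old gcd = 1; gcd of others (without N[0]) = 1
New gcd for candidate v: gcd(1, v). Preserves old gcd iff gcd(1, v) = 1.
  Option A: v=15, gcd(1,15)=1 -> preserves
  Option B: v=51, gcd(1,51)=1 -> preserves
  Option C: v=14, gcd(1,14)=1 -> preserves
  Option D: v=73, gcd(1,73)=1 -> preserves
  Option E: v=13, gcd(1,13)=1 -> preserves

Answer: A B C D E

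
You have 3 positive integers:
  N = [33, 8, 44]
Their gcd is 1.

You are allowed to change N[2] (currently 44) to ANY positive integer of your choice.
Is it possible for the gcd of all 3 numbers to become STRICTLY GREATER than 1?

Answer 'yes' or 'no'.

Answer: no

Derivation:
Current gcd = 1
gcd of all OTHER numbers (without N[2]=44): gcd([33, 8]) = 1
The new gcd after any change is gcd(1, new_value).
This can be at most 1.
Since 1 = old gcd 1, the gcd can only stay the same or decrease.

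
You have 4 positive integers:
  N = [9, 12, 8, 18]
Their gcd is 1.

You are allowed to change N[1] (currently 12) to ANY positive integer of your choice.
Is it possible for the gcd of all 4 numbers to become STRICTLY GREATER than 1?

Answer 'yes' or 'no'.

Answer: no

Derivation:
Current gcd = 1
gcd of all OTHER numbers (without N[1]=12): gcd([9, 8, 18]) = 1
The new gcd after any change is gcd(1, new_value).
This can be at most 1.
Since 1 = old gcd 1, the gcd can only stay the same or decrease.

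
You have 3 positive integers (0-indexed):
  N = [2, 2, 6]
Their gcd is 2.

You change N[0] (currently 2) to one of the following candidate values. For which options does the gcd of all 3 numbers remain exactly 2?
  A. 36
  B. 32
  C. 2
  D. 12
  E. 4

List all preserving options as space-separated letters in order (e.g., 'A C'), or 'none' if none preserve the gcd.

Old gcd = 2; gcd of others (without N[0]) = 2
New gcd for candidate v: gcd(2, v). Preserves old gcd iff gcd(2, v) = 2.
  Option A: v=36, gcd(2,36)=2 -> preserves
  Option B: v=32, gcd(2,32)=2 -> preserves
  Option C: v=2, gcd(2,2)=2 -> preserves
  Option D: v=12, gcd(2,12)=2 -> preserves
  Option E: v=4, gcd(2,4)=2 -> preserves

Answer: A B C D E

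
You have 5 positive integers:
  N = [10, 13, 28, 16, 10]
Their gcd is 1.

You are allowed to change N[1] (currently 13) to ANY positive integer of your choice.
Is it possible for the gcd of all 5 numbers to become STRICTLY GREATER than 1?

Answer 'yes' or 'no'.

Current gcd = 1
gcd of all OTHER numbers (without N[1]=13): gcd([10, 28, 16, 10]) = 2
The new gcd after any change is gcd(2, new_value).
This can be at most 2.
Since 2 > old gcd 1, the gcd CAN increase (e.g., set N[1] = 2).

Answer: yes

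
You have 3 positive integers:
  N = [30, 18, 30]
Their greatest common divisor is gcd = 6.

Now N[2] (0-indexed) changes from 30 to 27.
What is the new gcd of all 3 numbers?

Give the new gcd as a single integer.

Answer: 3

Derivation:
Numbers: [30, 18, 30], gcd = 6
Change: index 2, 30 -> 27
gcd of the OTHER numbers (without index 2): gcd([30, 18]) = 6
New gcd = gcd(g_others, new_val) = gcd(6, 27) = 3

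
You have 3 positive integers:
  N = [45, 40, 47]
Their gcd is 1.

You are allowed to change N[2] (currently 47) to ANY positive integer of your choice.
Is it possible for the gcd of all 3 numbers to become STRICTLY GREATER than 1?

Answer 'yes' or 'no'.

Answer: yes

Derivation:
Current gcd = 1
gcd of all OTHER numbers (without N[2]=47): gcd([45, 40]) = 5
The new gcd after any change is gcd(5, new_value).
This can be at most 5.
Since 5 > old gcd 1, the gcd CAN increase (e.g., set N[2] = 5).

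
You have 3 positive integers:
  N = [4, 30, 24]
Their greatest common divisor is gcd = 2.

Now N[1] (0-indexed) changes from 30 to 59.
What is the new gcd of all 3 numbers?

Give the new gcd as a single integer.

Numbers: [4, 30, 24], gcd = 2
Change: index 1, 30 -> 59
gcd of the OTHER numbers (without index 1): gcd([4, 24]) = 4
New gcd = gcd(g_others, new_val) = gcd(4, 59) = 1

Answer: 1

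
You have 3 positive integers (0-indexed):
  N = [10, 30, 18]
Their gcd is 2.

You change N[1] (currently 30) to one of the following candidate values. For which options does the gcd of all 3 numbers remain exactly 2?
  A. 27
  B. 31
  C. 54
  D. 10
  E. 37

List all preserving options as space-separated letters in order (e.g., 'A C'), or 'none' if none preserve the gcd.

Old gcd = 2; gcd of others (without N[1]) = 2
New gcd for candidate v: gcd(2, v). Preserves old gcd iff gcd(2, v) = 2.
  Option A: v=27, gcd(2,27)=1 -> changes
  Option B: v=31, gcd(2,31)=1 -> changes
  Option C: v=54, gcd(2,54)=2 -> preserves
  Option D: v=10, gcd(2,10)=2 -> preserves
  Option E: v=37, gcd(2,37)=1 -> changes

Answer: C D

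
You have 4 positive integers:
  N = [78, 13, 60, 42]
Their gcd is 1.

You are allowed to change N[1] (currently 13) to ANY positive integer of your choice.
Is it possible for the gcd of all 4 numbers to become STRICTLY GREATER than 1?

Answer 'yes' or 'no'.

Current gcd = 1
gcd of all OTHER numbers (without N[1]=13): gcd([78, 60, 42]) = 6
The new gcd after any change is gcd(6, new_value).
This can be at most 6.
Since 6 > old gcd 1, the gcd CAN increase (e.g., set N[1] = 6).

Answer: yes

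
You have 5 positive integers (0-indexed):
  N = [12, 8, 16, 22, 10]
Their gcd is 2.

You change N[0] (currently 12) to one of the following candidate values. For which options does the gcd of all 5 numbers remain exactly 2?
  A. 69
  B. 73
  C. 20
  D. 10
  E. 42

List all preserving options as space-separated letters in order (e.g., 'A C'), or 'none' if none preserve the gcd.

Answer: C D E

Derivation:
Old gcd = 2; gcd of others (without N[0]) = 2
New gcd for candidate v: gcd(2, v). Preserves old gcd iff gcd(2, v) = 2.
  Option A: v=69, gcd(2,69)=1 -> changes
  Option B: v=73, gcd(2,73)=1 -> changes
  Option C: v=20, gcd(2,20)=2 -> preserves
  Option D: v=10, gcd(2,10)=2 -> preserves
  Option E: v=42, gcd(2,42)=2 -> preserves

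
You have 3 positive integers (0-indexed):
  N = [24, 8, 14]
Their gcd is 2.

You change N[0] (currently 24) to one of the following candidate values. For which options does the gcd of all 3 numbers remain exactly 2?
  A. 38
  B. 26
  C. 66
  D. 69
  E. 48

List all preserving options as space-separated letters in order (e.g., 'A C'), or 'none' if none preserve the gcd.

Old gcd = 2; gcd of others (without N[0]) = 2
New gcd for candidate v: gcd(2, v). Preserves old gcd iff gcd(2, v) = 2.
  Option A: v=38, gcd(2,38)=2 -> preserves
  Option B: v=26, gcd(2,26)=2 -> preserves
  Option C: v=66, gcd(2,66)=2 -> preserves
  Option D: v=69, gcd(2,69)=1 -> changes
  Option E: v=48, gcd(2,48)=2 -> preserves

Answer: A B C E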